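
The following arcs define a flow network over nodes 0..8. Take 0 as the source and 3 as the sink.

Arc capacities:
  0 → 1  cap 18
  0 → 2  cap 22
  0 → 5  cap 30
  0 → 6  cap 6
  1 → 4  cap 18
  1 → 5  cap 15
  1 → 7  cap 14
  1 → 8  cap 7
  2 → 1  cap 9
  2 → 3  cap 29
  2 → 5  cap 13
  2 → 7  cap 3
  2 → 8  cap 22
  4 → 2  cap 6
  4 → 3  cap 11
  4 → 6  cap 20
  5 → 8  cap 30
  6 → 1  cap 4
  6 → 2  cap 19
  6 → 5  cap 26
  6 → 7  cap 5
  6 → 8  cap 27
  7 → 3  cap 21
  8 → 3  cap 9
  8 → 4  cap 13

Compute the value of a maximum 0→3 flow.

Maximum flow value: 68

augment #1: 0→2→3 bottleneck 22, total now 22
augment #2: 0→1→4→3 bottleneck 11, total now 33
augment #3: 0→1→7→3 bottleneck 7, total now 40
augment #4: 0→5→8→3 bottleneck 9, total now 49
augment #5: 0→6→2→3 bottleneck 6, total now 55
augment #6: 0→5→8→4→2→3 bottleneck 1, total now 56
augment #7: 0→5→8→4→1→7→3 bottleneck 7, total now 63
augment #8: 0→5→8→4→2→7→3 bottleneck 3, total now 66
augment #9: 0→5→8→4→6→7→3 bottleneck 2, total now 68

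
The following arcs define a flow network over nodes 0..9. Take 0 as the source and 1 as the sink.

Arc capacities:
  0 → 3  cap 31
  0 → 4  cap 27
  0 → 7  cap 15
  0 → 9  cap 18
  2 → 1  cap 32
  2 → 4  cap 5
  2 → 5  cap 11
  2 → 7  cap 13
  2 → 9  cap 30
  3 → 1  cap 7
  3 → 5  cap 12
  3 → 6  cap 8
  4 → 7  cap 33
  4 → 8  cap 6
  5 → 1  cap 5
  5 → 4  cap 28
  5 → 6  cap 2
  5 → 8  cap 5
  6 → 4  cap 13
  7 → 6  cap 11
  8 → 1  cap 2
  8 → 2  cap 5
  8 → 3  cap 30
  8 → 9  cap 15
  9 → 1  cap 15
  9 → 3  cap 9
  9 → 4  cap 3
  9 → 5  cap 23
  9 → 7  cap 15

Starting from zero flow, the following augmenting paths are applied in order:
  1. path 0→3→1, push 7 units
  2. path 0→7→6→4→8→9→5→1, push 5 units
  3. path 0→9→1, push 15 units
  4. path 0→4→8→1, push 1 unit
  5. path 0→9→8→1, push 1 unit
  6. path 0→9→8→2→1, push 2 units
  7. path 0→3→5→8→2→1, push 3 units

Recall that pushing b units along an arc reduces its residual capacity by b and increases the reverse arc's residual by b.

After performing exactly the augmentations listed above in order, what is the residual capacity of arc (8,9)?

Residual capacity of (8,9): 13

after path 1 (0→3→1, push 7): res(8,9)=15
after path 2 (0→7→6→4→8→9→5→1, push 5): res(8,9)=10
after path 3 (0→9→1, push 15): res(8,9)=10
after path 4 (0→4→8→1, push 1): res(8,9)=10
after path 5 (0→9→8→1, push 1): res(8,9)=11
after path 6 (0→9→8→2→1, push 2): res(8,9)=13
after path 7 (0→3→5→8→2→1, push 3): res(8,9)=13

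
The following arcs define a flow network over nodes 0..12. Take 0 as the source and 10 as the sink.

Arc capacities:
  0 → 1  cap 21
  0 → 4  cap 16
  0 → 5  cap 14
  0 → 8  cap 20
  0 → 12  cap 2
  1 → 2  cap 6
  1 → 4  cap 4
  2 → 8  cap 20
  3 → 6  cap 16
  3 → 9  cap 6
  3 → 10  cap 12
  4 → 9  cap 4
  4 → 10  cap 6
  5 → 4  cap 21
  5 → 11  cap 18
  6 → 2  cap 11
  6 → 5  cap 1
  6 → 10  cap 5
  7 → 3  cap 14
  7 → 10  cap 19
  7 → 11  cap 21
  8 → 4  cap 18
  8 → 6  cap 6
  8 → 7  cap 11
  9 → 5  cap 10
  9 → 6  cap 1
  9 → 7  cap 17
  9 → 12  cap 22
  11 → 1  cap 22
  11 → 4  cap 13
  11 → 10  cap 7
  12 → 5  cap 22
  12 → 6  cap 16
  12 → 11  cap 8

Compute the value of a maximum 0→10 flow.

Maximum flow value: 33

augment #1: 0→4→10 bottleneck 6, total now 6
augment #2: 0→5→11→10 bottleneck 7, total now 13
augment #3: 0→8→6→10 bottleneck 5, total now 18
augment #4: 0→8→7→10 bottleneck 11, total now 29
augment #5: 0→4→9→7→10 bottleneck 4, total now 33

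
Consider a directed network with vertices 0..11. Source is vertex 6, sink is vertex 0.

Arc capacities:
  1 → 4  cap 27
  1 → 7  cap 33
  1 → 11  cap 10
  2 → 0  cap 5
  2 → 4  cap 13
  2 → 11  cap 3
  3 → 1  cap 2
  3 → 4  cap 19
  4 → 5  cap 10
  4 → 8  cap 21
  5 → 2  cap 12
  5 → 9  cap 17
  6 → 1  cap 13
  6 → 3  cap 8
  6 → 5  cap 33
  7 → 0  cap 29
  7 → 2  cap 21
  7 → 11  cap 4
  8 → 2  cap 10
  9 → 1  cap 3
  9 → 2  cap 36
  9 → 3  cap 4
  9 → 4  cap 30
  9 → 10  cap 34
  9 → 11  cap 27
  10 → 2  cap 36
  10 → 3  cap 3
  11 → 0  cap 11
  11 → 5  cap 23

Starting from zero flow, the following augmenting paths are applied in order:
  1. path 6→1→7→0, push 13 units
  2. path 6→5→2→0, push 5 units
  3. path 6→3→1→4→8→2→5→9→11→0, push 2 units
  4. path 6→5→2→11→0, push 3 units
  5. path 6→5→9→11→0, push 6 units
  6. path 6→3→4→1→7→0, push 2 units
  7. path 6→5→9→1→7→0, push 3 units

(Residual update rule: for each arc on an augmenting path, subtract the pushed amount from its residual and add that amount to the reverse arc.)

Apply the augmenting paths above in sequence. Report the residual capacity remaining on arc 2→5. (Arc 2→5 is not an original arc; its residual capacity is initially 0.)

Residual capacity of (2,5): 6

after path 1 (6→1→7→0, push 13): res(2,5)=0
after path 2 (6→5→2→0, push 5): res(2,5)=5
after path 3 (6→3→1→4→8→2→5→9→11→0, push 2): res(2,5)=3
after path 4 (6→5→2→11→0, push 3): res(2,5)=6
after path 5 (6→5→9→11→0, push 6): res(2,5)=6
after path 6 (6→3→4→1→7→0, push 2): res(2,5)=6
after path 7 (6→5→9→1→7→0, push 3): res(2,5)=6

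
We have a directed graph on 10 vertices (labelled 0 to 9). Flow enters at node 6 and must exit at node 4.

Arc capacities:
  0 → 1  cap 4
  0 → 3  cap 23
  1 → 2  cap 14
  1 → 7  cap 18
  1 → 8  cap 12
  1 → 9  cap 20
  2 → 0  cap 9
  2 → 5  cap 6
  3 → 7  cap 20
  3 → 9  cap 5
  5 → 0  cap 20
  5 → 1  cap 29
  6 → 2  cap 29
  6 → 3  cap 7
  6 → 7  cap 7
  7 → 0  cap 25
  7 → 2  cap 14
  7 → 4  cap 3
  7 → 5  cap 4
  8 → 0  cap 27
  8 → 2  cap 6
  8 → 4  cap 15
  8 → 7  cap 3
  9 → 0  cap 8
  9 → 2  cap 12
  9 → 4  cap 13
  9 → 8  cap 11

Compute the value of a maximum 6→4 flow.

Maximum flow value: 22

augment #1: 6→7→4 bottleneck 3, total now 3
augment #2: 6→3→9→4 bottleneck 5, total now 8
augment #3: 6→2→0→1→8→4 bottleneck 4, total now 12
augment #4: 6→2→5→1→8→4 bottleneck 6, total now 18
augment #5: 6→7→5→1→8→4 bottleneck 2, total now 20
augment #6: 6→7→5→1→9→4 bottleneck 2, total now 22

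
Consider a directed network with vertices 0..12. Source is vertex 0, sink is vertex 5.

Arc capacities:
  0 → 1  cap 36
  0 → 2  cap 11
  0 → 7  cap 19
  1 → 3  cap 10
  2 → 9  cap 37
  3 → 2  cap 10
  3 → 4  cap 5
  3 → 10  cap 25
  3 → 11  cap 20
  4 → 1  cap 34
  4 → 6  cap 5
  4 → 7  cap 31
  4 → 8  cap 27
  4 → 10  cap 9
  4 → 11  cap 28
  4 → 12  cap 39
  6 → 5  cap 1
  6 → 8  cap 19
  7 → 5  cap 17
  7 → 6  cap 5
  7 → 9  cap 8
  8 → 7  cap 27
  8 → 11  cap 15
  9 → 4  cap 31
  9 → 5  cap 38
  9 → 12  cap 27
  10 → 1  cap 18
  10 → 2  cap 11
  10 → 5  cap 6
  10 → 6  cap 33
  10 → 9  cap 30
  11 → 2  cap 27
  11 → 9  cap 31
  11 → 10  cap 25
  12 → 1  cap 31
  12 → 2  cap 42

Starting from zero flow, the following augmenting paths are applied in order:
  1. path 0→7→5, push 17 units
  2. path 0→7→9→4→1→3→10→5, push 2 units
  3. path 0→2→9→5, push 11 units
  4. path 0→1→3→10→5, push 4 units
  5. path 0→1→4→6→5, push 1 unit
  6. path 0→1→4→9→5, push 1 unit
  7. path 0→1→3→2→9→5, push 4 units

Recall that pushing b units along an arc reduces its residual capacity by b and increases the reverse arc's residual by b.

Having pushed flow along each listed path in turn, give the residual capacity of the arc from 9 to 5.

after path 1 (0→7→5, push 17): res(9,5)=38
after path 2 (0→7→9→4→1→3→10→5, push 2): res(9,5)=38
after path 3 (0→2→9→5, push 11): res(9,5)=27
after path 4 (0→1→3→10→5, push 4): res(9,5)=27
after path 5 (0→1→4→6→5, push 1): res(9,5)=27
after path 6 (0→1→4→9→5, push 1): res(9,5)=26
after path 7 (0→1→3→2→9→5, push 4): res(9,5)=22

Residual capacity of (9,5): 22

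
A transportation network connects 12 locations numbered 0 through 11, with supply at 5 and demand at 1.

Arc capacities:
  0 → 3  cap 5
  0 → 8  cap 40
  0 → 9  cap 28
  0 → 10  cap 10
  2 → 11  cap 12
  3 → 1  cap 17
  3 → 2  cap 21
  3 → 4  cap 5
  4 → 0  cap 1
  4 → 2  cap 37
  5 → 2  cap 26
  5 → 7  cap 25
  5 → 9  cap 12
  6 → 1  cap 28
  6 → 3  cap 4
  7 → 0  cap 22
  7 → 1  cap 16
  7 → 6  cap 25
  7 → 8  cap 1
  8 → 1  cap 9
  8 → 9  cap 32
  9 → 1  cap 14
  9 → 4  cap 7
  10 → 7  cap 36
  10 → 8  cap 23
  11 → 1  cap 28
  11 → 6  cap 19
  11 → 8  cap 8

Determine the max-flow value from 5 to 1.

Maximum flow value: 49

augment #1: 5→7→1 bottleneck 16, total now 16
augment #2: 5→9→1 bottleneck 12, total now 28
augment #3: 5→2→11→1 bottleneck 12, total now 40
augment #4: 5→7→6→1 bottleneck 9, total now 49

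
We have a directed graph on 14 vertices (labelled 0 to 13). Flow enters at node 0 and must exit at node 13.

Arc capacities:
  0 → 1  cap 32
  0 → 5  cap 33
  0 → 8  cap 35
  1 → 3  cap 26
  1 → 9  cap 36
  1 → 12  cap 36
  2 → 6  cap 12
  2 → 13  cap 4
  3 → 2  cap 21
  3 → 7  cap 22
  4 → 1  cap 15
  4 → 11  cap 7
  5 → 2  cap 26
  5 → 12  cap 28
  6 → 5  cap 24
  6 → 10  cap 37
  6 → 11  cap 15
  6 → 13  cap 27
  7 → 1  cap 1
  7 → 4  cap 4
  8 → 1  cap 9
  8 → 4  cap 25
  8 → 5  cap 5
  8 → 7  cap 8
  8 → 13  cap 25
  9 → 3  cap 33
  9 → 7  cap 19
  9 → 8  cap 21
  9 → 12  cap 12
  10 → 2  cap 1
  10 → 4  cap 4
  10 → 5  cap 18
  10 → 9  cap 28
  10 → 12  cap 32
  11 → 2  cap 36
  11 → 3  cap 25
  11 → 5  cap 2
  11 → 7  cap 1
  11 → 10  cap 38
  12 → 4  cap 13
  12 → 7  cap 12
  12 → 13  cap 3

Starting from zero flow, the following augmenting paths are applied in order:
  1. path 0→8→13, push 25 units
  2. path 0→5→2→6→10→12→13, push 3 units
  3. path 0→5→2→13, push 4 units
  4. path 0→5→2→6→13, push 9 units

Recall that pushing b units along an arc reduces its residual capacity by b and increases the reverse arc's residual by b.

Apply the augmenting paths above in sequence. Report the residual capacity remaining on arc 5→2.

Residual capacity of (5,2): 10

after path 1 (0→8→13, push 25): res(5,2)=26
after path 2 (0→5→2→6→10→12→13, push 3): res(5,2)=23
after path 3 (0→5→2→13, push 4): res(5,2)=19
after path 4 (0→5→2→6→13, push 9): res(5,2)=10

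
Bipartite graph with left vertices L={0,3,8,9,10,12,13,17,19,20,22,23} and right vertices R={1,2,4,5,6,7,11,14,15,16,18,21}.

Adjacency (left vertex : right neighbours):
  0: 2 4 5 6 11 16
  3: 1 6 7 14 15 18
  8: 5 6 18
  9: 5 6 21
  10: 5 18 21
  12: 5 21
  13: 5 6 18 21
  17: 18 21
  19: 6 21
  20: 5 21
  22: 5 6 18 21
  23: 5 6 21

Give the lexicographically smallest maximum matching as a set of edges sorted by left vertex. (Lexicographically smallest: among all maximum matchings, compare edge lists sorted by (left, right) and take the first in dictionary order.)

|M| = 6 (so the lex-smallest maximum matching has 6 edges)
process left vertices in ascending order; for each, take the smallest-labelled available neighbour that still permits 6 edges overall, or leave it unmatched if none does
lex-smallest matching: {0-2, 3-1, 8-5, 9-6, 10-18, 12-21}

Lex-smallest maximum matching: {(0,2), (3,1), (8,5), (9,6), (10,18), (12,21)}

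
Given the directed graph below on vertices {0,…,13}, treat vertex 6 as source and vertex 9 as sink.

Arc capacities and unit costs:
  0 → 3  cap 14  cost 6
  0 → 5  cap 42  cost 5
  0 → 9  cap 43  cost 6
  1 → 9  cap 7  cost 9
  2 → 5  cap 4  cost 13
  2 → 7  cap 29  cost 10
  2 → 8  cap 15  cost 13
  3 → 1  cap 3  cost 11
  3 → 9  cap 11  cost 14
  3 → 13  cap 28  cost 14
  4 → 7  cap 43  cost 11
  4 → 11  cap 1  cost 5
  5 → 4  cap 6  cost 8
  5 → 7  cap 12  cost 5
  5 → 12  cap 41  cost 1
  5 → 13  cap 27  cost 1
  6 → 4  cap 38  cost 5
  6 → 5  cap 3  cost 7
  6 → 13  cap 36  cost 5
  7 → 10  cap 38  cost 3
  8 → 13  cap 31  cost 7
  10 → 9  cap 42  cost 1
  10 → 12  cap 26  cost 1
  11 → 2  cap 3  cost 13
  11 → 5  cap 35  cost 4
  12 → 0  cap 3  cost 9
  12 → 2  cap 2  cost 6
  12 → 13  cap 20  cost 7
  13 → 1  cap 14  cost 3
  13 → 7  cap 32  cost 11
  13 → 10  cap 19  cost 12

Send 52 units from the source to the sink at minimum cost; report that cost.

Minimum cost for 52 units: 990

shortest-cost path #1: 6→5→7→10→9 push 3 @ unit cost 16 (adds 48)
shortest-cost path #2: 6→13→1→9 push 7 @ unit cost 17 (adds 119)
shortest-cost path #3: 6→13→10→9 push 19 @ unit cost 18 (adds 342)
shortest-cost path #4: 6→13→7→10→9 push 10 @ unit cost 20 (adds 200)
shortest-cost path #5: 6→4→7→10→9 push 10 @ unit cost 20 (adds 200)
shortest-cost path #6: 6→4→7→5→12→0→9 push 3 @ unit cost 27 (adds 81)
total cost = 990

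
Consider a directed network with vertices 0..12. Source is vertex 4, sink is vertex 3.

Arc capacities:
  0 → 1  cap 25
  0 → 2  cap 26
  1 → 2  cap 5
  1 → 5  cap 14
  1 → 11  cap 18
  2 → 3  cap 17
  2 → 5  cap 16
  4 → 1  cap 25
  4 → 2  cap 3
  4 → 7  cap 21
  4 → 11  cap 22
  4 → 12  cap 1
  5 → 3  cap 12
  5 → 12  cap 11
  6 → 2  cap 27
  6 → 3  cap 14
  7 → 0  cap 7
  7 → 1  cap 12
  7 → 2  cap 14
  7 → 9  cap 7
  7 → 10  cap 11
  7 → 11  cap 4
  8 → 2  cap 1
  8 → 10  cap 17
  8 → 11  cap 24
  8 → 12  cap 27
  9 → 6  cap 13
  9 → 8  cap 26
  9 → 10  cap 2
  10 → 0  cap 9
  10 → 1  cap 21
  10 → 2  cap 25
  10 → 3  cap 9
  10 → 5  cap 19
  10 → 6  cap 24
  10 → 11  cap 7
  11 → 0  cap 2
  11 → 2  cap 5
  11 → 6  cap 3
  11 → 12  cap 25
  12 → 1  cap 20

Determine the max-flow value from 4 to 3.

Maximum flow value: 50

augment #1: 4→2→3 bottleneck 3, total now 3
augment #2: 4→1→2→3 bottleneck 5, total now 8
augment #3: 4→1→5→3 bottleneck 12, total now 20
augment #4: 4→7→2→3 bottleneck 9, total now 29
augment #5: 4→7→10→3 bottleneck 9, total now 38
augment #6: 4→11→6→3 bottleneck 3, total now 41
augment #7: 4→7→9→6→3 bottleneck 3, total now 44
augment #8: 4→11→2→7→9→6→3 bottleneck 4, total now 48
augment #9: 4→11→2→7→10→6→3 bottleneck 1, total now 49
augment #10: 4→11→0→2→7→10→6→3 bottleneck 1, total now 50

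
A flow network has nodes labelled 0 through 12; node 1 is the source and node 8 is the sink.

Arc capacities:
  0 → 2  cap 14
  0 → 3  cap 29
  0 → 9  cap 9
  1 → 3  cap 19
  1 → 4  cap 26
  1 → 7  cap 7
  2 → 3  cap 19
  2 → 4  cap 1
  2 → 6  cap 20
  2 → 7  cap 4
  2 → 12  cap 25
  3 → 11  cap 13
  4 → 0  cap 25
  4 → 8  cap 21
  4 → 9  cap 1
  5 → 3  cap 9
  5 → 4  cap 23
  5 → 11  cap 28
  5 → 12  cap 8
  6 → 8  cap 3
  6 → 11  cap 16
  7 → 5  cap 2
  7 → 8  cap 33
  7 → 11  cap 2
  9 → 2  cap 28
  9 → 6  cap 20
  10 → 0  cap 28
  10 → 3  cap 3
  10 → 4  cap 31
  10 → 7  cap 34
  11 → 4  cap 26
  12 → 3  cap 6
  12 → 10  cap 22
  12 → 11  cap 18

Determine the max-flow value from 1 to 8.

Maximum flow value: 46

augment #1: 1→4→8 bottleneck 21, total now 21
augment #2: 1→7→8 bottleneck 7, total now 28
augment #3: 1→4→9→6→8 bottleneck 1, total now 29
augment #4: 1→4→0→2→6→8 bottleneck 2, total now 31
augment #5: 1→4→0→2→7→8 bottleneck 2, total now 33
augment #6: 1→3→11→4→0→2→7→8 bottleneck 2, total now 35
augment #7: 1→3→11→4→0→2→12→10→7→8 bottleneck 8, total now 43
augment #8: 1→3→11→4→0→9→2→12→10→7→8 bottleneck 3, total now 46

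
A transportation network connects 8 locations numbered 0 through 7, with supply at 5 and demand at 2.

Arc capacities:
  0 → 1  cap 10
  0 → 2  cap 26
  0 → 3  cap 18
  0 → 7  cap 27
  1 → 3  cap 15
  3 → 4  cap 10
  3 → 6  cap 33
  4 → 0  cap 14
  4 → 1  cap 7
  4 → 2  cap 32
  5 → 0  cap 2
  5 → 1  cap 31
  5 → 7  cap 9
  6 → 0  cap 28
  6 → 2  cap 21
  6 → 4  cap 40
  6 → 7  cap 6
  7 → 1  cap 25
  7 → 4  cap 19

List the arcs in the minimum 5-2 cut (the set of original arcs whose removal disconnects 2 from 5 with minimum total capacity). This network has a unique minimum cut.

augment #1: 5→0→2 push 2
augment #2: 5→7→4→2 push 9
augment #3: 5→1→3→4→2 push 10
augment #4: 5→1→3→6→2 push 5
max flow = 26; residual-reachable set from 5 gives S-side
cut edges (S→T): {(1,3), (5,0), (5,7)} total cap 26

Min-cut arcs: {(1,3), (5,0), (5,7)} (total capacity 26)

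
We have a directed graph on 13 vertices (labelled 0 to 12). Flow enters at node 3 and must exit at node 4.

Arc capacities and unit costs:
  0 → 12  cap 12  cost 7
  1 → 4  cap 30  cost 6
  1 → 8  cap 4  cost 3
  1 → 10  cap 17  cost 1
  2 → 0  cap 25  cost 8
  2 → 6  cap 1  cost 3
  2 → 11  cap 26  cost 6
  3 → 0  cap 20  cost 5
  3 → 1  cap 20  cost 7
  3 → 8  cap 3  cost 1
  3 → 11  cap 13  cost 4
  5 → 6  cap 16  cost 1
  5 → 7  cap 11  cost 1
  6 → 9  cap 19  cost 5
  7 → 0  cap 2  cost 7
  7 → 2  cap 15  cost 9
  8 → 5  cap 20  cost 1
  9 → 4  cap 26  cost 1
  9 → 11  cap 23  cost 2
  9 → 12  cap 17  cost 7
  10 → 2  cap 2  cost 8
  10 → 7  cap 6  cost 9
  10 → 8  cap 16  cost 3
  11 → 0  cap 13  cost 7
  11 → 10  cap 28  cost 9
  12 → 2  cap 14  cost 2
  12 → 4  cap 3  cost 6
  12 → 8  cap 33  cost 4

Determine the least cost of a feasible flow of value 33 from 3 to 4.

shortest-cost path #1: 3→8→5→6→9→4 push 3 @ unit cost 9 (adds 27)
shortest-cost path #2: 3→1→4 push 20 @ unit cost 13 (adds 260)
shortest-cost path #3: 3→0→12→4 push 3 @ unit cost 18 (adds 54)
shortest-cost path #4: 3→0→12→2→6→9→4 push 1 @ unit cost 23 (adds 23)
shortest-cost path #5: 3→11→10→8→5→6→9→4 push 6 @ unit cost 24 (adds 144)
total cost = 508

Minimum cost for 33 units: 508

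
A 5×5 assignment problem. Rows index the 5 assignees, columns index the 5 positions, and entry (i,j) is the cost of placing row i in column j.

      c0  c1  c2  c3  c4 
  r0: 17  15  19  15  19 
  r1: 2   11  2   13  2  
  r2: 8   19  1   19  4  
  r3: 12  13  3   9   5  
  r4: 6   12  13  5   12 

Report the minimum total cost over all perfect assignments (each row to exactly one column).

optimal assignment: row0→col1 (cost 15), row1→col0 (cost 2), row2→col2 (cost 1), row3→col4 (cost 5), row4→col3 (cost 5)
total = 15 + 2 + 1 + 5 + 5 = 28

Minimum assignment cost: 28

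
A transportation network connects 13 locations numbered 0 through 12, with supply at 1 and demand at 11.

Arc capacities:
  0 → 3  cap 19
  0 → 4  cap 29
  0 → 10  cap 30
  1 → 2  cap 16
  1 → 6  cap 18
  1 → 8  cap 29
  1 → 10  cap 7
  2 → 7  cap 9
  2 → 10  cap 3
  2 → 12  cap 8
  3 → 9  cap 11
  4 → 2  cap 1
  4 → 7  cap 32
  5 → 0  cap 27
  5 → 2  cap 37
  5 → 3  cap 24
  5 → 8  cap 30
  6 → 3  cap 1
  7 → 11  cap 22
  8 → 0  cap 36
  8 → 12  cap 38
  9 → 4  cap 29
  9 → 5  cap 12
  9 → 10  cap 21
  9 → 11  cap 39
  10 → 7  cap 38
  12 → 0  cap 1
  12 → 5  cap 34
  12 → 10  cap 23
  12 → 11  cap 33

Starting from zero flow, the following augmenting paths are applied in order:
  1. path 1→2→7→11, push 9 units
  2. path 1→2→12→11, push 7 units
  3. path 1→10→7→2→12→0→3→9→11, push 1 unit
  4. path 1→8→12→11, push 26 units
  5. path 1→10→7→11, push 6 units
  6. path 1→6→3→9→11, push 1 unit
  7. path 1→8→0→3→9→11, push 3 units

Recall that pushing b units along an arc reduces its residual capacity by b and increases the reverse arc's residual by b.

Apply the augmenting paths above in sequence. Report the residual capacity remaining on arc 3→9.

Residual capacity of (3,9): 6

after path 1 (1→2→7→11, push 9): res(3,9)=11
after path 2 (1→2→12→11, push 7): res(3,9)=11
after path 3 (1→10→7→2→12→0→3→9→11, push 1): res(3,9)=10
after path 4 (1→8→12→11, push 26): res(3,9)=10
after path 5 (1→10→7→11, push 6): res(3,9)=10
after path 6 (1→6→3→9→11, push 1): res(3,9)=9
after path 7 (1→8→0→3→9→11, push 3): res(3,9)=6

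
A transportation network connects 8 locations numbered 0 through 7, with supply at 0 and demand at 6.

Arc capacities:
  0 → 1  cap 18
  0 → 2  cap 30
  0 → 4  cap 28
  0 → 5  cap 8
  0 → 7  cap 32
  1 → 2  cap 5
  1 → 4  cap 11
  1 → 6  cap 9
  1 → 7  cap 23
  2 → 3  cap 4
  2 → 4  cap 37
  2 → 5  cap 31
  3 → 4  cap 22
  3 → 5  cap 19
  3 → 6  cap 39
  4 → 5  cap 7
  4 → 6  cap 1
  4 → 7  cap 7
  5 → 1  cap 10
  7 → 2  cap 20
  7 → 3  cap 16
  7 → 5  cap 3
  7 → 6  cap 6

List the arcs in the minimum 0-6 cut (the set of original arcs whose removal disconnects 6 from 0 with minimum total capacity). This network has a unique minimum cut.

Min-cut arcs: {(1,6), (2,3), (4,6), (7,3), (7,6)} (total capacity 36)

augment #1: 0→1→6 push 9
augment #2: 0→4→6 push 1
augment #3: 0→7→6 push 6
augment #4: 0→2→3→6 push 4
augment #5: 0→7→3→6 push 16
max flow = 36; residual-reachable set from 0 gives S-side
cut edges (S→T): {(1,6), (2,3), (4,6), (7,3), (7,6)} total cap 36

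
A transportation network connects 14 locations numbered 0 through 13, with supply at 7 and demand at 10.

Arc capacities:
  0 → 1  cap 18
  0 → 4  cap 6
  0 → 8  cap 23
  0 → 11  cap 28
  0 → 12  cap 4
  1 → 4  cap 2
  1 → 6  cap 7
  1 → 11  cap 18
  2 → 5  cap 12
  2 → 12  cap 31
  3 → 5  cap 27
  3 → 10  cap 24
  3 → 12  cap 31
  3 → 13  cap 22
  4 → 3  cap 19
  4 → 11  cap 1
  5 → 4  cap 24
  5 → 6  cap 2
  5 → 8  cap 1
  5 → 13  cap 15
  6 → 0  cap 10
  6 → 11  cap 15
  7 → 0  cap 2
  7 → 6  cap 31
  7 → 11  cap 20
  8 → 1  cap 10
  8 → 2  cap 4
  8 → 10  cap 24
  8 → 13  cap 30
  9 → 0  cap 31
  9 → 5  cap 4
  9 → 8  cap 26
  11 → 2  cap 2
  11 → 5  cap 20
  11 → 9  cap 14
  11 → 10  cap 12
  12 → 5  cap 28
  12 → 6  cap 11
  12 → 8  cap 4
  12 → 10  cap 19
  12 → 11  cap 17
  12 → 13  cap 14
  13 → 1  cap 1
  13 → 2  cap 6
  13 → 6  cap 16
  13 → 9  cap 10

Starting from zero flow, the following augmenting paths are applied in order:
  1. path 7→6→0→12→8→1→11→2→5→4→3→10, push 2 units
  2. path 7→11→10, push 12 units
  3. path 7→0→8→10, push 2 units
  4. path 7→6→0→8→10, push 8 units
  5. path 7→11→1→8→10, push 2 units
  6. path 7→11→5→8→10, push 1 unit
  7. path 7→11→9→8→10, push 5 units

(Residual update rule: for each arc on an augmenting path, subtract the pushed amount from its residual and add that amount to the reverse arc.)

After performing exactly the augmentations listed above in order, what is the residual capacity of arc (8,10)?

Residual capacity of (8,10): 6

after path 1 (7→6→0→12→8→1→11→2→5→4→3→10, push 2): res(8,10)=24
after path 2 (7→11→10, push 12): res(8,10)=24
after path 3 (7→0→8→10, push 2): res(8,10)=22
after path 4 (7→6→0→8→10, push 8): res(8,10)=14
after path 5 (7→11→1→8→10, push 2): res(8,10)=12
after path 6 (7→11→5→8→10, push 1): res(8,10)=11
after path 7 (7→11→9→8→10, push 5): res(8,10)=6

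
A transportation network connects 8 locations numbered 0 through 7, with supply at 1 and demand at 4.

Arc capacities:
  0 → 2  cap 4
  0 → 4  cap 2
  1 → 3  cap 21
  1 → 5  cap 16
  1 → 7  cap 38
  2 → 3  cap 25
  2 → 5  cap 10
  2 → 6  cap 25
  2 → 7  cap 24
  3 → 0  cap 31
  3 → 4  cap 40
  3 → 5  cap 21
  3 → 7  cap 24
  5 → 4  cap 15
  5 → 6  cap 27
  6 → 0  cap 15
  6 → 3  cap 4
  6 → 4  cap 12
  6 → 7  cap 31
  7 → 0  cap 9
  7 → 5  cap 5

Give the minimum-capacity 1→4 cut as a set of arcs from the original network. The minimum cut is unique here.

augment #1: 1→3→4 push 21
augment #2: 1→5→4 push 15
augment #3: 1→5→6→4 push 1
augment #4: 1→7→0→4 push 2
augment #5: 1→7→5→6→4 push 5
augment #6: 1→7→0→2→3→4 push 4
max flow = 48; residual-reachable set from 1 gives S-side
cut edges (S→T): {(0,2), (0,4), (1,3), (1,5), (7,5)} total cap 48

Min-cut arcs: {(0,2), (0,4), (1,3), (1,5), (7,5)} (total capacity 48)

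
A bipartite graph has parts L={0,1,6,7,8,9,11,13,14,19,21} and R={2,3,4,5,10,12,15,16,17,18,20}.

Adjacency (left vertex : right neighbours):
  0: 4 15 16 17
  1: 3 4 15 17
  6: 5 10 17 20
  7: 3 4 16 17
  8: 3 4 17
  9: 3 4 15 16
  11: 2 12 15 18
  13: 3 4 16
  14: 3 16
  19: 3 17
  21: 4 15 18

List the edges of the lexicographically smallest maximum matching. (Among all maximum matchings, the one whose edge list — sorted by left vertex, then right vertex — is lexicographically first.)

Lex-smallest maximum matching: {(0,4), (1,3), (6,5), (7,16), (8,17), (9,15), (11,2), (21,18)}

|M| = 8 (so the lex-smallest maximum matching has 8 edges)
process left vertices in ascending order; for each, take the smallest-labelled available neighbour that still permits 8 edges overall, or leave it unmatched if none does
lex-smallest matching: {0-4, 1-3, 6-5, 7-16, 8-17, 9-15, 11-2, 21-18}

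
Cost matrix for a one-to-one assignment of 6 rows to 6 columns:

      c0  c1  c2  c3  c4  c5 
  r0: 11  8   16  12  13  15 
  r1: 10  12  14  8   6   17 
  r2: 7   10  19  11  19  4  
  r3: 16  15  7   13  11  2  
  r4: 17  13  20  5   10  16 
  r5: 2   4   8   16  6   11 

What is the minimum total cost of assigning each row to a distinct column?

optimal assignment: row0→col1 (cost 8), row1→col4 (cost 6), row2→col5 (cost 4), row3→col2 (cost 7), row4→col3 (cost 5), row5→col0 (cost 2)
total = 8 + 6 + 4 + 7 + 5 + 2 = 32

Minimum assignment cost: 32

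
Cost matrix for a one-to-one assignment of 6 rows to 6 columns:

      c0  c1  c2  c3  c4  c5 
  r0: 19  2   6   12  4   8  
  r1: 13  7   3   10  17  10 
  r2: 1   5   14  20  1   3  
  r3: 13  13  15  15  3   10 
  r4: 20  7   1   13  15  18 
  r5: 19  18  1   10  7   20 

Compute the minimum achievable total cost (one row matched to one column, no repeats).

optimal assignment: row0→col1 (cost 2), row1→col5 (cost 10), row2→col0 (cost 1), row3→col4 (cost 3), row4→col2 (cost 1), row5→col3 (cost 10)
total = 2 + 10 + 1 + 3 + 1 + 10 = 27

Minimum assignment cost: 27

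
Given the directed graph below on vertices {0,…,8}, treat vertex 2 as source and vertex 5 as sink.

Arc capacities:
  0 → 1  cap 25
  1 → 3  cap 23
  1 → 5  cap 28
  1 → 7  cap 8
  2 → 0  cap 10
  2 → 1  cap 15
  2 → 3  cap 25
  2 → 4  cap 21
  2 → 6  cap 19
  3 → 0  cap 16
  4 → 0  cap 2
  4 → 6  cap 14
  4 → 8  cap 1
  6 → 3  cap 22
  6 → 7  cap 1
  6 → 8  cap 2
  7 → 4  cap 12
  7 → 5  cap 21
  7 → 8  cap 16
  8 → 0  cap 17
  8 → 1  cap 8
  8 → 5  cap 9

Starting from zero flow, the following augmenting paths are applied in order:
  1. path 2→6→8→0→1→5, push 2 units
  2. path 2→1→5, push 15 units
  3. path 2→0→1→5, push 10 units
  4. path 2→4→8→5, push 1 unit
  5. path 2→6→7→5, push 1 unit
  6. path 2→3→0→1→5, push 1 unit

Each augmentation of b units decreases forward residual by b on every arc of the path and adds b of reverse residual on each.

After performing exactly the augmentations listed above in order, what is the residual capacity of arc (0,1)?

after path 1 (2→6→8→0→1→5, push 2): res(0,1)=23
after path 2 (2→1→5, push 15): res(0,1)=23
after path 3 (2→0→1→5, push 10): res(0,1)=13
after path 4 (2→4→8→5, push 1): res(0,1)=13
after path 5 (2→6→7→5, push 1): res(0,1)=13
after path 6 (2→3→0→1→5, push 1): res(0,1)=12

Residual capacity of (0,1): 12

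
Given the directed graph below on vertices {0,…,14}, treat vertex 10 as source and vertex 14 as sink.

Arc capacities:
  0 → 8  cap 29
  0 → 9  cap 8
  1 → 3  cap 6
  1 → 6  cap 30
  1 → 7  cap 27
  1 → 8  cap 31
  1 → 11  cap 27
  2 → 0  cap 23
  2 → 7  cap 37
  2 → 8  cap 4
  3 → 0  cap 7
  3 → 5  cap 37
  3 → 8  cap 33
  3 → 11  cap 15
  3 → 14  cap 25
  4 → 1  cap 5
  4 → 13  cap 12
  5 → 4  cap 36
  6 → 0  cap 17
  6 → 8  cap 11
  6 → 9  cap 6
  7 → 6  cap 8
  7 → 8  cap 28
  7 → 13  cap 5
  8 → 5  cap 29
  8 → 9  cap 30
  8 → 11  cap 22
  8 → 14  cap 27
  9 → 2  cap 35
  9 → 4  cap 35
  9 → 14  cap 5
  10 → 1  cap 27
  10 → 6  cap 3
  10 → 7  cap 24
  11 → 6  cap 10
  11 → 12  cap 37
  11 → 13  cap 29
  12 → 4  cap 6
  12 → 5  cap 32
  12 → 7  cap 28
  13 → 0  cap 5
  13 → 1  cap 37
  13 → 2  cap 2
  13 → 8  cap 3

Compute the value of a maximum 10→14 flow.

Maximum flow value: 38

augment #1: 10→1→3→14 bottleneck 6, total now 6
augment #2: 10→1→8→14 bottleneck 21, total now 27
augment #3: 10→6→8→14 bottleneck 3, total now 30
augment #4: 10→7→8→14 bottleneck 3, total now 33
augment #5: 10→7→6→9→14 bottleneck 5, total now 38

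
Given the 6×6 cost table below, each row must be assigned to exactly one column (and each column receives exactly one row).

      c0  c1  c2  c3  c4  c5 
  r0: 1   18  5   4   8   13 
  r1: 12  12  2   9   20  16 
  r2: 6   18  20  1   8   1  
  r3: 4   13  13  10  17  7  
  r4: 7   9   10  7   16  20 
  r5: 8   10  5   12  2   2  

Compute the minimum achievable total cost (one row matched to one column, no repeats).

Minimum assignment cost: 22

one of 2 optimal assignments: row0→col0 (cost 1), row1→col2 (cost 2), row2→col3 (cost 1), row3→col5 (cost 7), row4→col1 (cost 9), row5→col4 (cost 2)
total = 1 + 2 + 1 + 7 + 9 + 2 = 22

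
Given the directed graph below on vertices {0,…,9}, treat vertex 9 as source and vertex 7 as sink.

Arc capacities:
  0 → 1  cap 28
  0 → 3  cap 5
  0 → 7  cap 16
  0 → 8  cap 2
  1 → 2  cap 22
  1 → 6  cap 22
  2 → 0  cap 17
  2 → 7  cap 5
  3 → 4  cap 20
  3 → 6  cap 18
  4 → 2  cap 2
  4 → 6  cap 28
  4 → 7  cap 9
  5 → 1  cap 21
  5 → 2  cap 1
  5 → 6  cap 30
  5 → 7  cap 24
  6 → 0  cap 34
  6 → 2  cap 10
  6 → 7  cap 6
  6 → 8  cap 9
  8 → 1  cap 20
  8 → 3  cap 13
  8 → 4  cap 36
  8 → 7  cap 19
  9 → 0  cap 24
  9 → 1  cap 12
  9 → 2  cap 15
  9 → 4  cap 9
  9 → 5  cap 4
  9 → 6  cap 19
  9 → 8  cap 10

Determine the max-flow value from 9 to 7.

Maximum flow value: 59

augment #1: 9→0→7 bottleneck 16, total now 16
augment #2: 9→2→7 bottleneck 5, total now 21
augment #3: 9→4→7 bottleneck 9, total now 30
augment #4: 9→5→7 bottleneck 4, total now 34
augment #5: 9→6→7 bottleneck 6, total now 40
augment #6: 9→8→7 bottleneck 10, total now 50
augment #7: 9→0→8→7 bottleneck 2, total now 52
augment #8: 9→6→8→7 bottleneck 7, total now 59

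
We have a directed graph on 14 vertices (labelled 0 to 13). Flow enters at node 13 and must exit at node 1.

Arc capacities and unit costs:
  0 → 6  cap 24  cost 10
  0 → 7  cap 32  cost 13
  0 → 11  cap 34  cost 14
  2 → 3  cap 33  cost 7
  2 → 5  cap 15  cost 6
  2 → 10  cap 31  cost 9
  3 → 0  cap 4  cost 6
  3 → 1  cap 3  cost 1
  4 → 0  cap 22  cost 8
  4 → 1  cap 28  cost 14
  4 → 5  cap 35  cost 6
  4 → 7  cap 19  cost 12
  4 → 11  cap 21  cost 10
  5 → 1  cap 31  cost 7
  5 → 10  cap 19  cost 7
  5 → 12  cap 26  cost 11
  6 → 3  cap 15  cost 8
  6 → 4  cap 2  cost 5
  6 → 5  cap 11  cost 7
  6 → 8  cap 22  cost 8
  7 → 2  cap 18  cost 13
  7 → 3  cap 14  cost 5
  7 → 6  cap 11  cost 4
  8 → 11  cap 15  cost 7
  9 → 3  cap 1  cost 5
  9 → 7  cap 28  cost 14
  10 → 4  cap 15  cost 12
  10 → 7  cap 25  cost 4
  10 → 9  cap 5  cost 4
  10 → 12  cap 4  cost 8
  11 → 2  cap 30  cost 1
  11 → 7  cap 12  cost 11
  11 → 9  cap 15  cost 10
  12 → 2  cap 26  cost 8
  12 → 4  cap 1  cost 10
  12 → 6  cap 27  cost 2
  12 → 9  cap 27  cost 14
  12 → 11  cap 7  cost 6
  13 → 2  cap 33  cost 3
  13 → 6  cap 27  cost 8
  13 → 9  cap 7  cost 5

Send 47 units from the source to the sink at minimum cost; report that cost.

shortest-cost path #1: 13→2→3→1 push 3 @ unit cost 11 (adds 33)
shortest-cost path #2: 13→2→5→1 push 15 @ unit cost 16 (adds 240)
shortest-cost path #3: 13→6→5→1 push 11 @ unit cost 22 (adds 242)
shortest-cost path #4: 13→6→4→5→1 push 2 @ unit cost 26 (adds 52)
shortest-cost path #5: 13→2→10→4→5→1 push 3 @ unit cost 37 (adds 111)
shortest-cost path #6: 13→2→10→4→1 push 12 @ unit cost 38 (adds 456)
shortest-cost path #7: 13→9→3→2→10→12→4→1 push 1 @ unit cost 44 (adds 44)
total cost = 1178

Minimum cost for 47 units: 1178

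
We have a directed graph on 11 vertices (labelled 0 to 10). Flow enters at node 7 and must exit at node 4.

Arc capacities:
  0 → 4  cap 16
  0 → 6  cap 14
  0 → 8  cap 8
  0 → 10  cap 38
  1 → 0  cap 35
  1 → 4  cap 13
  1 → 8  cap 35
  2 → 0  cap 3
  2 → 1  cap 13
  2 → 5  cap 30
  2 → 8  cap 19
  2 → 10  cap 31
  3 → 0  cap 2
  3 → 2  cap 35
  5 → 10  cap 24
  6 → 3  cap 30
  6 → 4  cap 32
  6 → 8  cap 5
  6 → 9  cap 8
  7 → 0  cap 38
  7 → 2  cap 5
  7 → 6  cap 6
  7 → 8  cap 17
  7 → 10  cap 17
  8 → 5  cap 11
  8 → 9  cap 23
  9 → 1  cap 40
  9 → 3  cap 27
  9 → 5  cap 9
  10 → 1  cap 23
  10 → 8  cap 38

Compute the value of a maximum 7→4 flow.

augment #1: 7→0→4 bottleneck 16, total now 16
augment #2: 7→6→4 bottleneck 6, total now 22
augment #3: 7→0→6→4 bottleneck 14, total now 36
augment #4: 7→2→1→4 bottleneck 5, total now 41
augment #5: 7→10→1→4 bottleneck 8, total now 49

Maximum flow value: 49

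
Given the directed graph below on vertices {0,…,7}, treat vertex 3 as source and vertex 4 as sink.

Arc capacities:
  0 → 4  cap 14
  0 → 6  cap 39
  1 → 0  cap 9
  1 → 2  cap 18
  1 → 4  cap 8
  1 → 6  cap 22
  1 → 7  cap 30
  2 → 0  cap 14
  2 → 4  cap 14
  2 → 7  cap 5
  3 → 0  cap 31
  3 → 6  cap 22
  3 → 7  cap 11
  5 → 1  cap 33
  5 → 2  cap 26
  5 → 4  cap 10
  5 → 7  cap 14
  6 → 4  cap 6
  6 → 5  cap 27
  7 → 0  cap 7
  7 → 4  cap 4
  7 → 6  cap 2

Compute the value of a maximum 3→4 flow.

augment #1: 3→0→4 bottleneck 14, total now 14
augment #2: 3→6→4 bottleneck 6, total now 20
augment #3: 3→7→4 bottleneck 4, total now 24
augment #4: 3→6→5→4 bottleneck 10, total now 34
augment #5: 3→6→5→1→4 bottleneck 6, total now 40
augment #6: 3→0→6→5→1→4 bottleneck 2, total now 42
augment #7: 3→0→6→5→2→4 bottleneck 9, total now 51

Maximum flow value: 51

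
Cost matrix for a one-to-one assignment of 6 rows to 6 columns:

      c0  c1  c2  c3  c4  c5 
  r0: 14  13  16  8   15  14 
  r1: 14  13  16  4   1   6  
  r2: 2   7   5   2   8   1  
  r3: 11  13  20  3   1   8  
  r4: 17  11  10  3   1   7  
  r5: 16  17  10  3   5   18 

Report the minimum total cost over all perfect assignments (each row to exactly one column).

Minimum assignment cost: 35

one of 3 optimal assignments: row0→col1 (cost 13), row1→col5 (cost 6), row2→col0 (cost 2), row3→col3 (cost 3), row4→col4 (cost 1), row5→col2 (cost 10)
total = 13 + 6 + 2 + 3 + 1 + 10 = 35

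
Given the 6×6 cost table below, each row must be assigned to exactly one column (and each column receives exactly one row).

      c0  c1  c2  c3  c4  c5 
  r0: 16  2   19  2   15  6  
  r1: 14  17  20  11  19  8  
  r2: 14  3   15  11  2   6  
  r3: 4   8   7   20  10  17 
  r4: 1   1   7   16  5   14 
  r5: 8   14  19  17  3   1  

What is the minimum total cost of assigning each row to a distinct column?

Minimum assignment cost: 24

one of 2 optimal assignments: row0→col1 (cost 2), row1→col3 (cost 11), row2→col4 (cost 2), row3→col2 (cost 7), row4→col0 (cost 1), row5→col5 (cost 1)
total = 2 + 11 + 2 + 7 + 1 + 1 = 24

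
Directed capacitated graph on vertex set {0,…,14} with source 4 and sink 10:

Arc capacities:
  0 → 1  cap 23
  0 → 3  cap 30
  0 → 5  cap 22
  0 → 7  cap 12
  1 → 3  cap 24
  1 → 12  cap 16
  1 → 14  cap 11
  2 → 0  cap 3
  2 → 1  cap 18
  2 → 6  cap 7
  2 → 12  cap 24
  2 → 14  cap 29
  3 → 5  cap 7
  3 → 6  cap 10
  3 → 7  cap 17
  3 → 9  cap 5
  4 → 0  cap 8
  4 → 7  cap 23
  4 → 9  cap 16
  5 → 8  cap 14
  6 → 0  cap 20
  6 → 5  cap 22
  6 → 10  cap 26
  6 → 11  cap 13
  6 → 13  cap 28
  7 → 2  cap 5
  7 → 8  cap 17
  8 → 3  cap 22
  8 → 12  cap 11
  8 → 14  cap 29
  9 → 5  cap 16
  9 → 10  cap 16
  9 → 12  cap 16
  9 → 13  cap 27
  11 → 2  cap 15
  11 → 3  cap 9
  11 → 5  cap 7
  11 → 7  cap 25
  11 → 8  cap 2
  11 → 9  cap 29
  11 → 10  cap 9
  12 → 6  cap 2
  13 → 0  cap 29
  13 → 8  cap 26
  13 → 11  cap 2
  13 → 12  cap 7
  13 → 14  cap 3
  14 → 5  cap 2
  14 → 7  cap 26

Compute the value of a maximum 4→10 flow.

augment #1: 4→9→10 bottleneck 16, total now 16
augment #2: 4→0→3→6→10 bottleneck 8, total now 24
augment #3: 4→7→2→6→10 bottleneck 5, total now 29
augment #4: 4→7→8→3→6→10 bottleneck 2, total now 31
augment #5: 4→7→8→12→6→10 bottleneck 2, total now 33
augment #6: 4→7→8→3→9→13→11→10 bottleneck 2, total now 35

Maximum flow value: 35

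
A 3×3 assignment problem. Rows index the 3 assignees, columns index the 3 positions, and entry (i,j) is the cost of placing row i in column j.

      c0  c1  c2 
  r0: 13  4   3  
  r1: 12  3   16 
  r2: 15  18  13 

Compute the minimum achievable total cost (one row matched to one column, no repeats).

Minimum assignment cost: 21

optimal assignment: row0→col2 (cost 3), row1→col1 (cost 3), row2→col0 (cost 15)
total = 3 + 3 + 15 = 21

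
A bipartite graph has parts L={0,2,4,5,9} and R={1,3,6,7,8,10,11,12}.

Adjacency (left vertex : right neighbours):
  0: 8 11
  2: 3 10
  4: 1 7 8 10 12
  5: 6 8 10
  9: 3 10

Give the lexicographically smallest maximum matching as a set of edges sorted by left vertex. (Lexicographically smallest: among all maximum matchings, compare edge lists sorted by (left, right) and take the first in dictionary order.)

Lex-smallest maximum matching: {(0,8), (2,3), (4,1), (5,6), (9,10)}

|M| = 5 (so the lex-smallest maximum matching has 5 edges)
process left vertices in ascending order; for each, take the smallest-labelled available neighbour that still permits 5 edges overall, or leave it unmatched if none does
lex-smallest matching: {0-8, 2-3, 4-1, 5-6, 9-10}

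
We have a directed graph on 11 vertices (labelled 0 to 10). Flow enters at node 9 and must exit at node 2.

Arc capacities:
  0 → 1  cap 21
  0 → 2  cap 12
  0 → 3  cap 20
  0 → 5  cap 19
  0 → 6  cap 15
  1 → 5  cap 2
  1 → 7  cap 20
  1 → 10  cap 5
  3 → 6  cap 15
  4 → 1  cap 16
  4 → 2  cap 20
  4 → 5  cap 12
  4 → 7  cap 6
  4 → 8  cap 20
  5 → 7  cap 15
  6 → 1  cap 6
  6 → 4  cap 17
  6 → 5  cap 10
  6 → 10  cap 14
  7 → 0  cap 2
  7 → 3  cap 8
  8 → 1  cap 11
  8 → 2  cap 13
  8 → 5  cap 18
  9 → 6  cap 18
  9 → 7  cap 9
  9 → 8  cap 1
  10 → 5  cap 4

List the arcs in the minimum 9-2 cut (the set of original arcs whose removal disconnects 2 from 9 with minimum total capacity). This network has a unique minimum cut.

augment #1: 9→8→2 push 1
augment #2: 9→6→4→2 push 17
augment #3: 9→7→0→2 push 2
max flow = 20; residual-reachable set from 9 gives S-side
cut edges (S→T): {(6,4), (7,0), (9,8)} total cap 20

Min-cut arcs: {(6,4), (7,0), (9,8)} (total capacity 20)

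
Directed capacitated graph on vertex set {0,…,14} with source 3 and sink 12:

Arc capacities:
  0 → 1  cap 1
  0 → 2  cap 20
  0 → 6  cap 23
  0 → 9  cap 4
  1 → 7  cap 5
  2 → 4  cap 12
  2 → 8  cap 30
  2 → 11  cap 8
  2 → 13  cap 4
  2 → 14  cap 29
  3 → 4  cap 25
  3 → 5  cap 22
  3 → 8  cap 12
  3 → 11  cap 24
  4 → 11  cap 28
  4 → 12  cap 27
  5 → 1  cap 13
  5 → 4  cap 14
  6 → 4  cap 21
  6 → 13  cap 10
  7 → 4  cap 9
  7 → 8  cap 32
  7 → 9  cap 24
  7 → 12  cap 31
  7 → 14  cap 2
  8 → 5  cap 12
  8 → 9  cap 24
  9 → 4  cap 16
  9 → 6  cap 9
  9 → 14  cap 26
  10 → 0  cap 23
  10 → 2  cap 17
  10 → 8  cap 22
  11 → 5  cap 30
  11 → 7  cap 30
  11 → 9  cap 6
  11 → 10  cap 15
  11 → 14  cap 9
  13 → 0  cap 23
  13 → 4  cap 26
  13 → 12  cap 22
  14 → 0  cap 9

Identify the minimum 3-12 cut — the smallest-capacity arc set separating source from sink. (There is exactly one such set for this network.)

Min-cut arcs: {(2,13), (4,12), (6,13), (7,12)} (total capacity 72)

augment #1: 3→4→12 push 25
augment #2: 3→5→4→12 push 2
augment #3: 3→11→7→12 push 24
augment #4: 3→5→1→7→12 push 5
augment #5: 3→5→4→11→7→12 push 2
augment #6: 3→8→9→6→13→12 push 9
augment #7: 3→5→4→11→10→2→13→12 push 4
augment #8: 3→8→9→14→0→6→13→12 push 1
max flow = 72; residual-reachable set from 3 gives S-side
cut edges (S→T): {(2,13), (4,12), (6,13), (7,12)} total cap 72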